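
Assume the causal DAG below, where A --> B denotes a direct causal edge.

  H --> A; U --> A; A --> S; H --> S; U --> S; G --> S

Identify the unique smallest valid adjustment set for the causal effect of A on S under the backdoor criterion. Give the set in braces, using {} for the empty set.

{H, U}

Variables eligible for adjustment (non-descendants of A, excluding A and S): {G, H, U}.
Backdoor paths from A to S:
  P1: A <- U -> S
  P2: A <- H -> S
The empty set is not sufficient: P1 (A <- U -> S) has no collider blocking it and no conditioned non-collider, so it is open.
Try {H, U}:
  P1: blocked at fork node U ∈ conditioning set.
  P2: blocked at fork node H ∈ conditioning set.
{H, U} contains no descendant of A and blocks every backdoor path.
Every element of {H, U} is needed (dropping H leaves P2 open; dropping U leaves P1 open), so no proper subset is valid.
Among all size-2 subsets of the eligible variables, only {H, U} blocks every backdoor path, so it is the unique smallest valid adjustment set.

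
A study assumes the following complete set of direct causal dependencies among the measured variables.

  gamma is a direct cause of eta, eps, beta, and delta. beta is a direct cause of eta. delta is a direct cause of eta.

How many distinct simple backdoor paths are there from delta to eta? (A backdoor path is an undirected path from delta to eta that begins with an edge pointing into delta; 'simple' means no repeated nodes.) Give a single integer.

2

A backdoor path from delta to eta is any simple undirected path whose first edge points into delta (i.e. leaves delta via a parent).
Parents of delta: {gamma}.
Enumerating:
  P1: delta <- gamma -> beta -> eta
  P2: delta <- gamma -> eta
That exhausts the simple backdoor paths. Count: 2.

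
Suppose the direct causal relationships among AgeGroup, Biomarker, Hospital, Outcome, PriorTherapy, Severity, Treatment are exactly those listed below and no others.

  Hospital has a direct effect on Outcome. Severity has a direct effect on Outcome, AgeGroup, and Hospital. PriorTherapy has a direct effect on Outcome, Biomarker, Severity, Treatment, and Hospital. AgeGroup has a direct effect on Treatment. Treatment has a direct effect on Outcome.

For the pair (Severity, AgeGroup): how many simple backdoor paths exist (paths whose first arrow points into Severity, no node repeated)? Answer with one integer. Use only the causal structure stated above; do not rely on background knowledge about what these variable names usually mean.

A backdoor path from Severity to AgeGroup is any simple undirected path whose first edge points into Severity (i.e. leaves Severity via a parent).
Parents of Severity: {PriorTherapy}.
Enumerating:
  P1: Severity <- PriorTherapy -> Treatment <- AgeGroup
  P2: Severity <- PriorTherapy -> Hospital -> Outcome <- Treatment <- AgeGroup
  P3: Severity <- PriorTherapy -> Outcome <- Treatment <- AgeGroup
That exhausts the simple backdoor paths. Count: 3.

3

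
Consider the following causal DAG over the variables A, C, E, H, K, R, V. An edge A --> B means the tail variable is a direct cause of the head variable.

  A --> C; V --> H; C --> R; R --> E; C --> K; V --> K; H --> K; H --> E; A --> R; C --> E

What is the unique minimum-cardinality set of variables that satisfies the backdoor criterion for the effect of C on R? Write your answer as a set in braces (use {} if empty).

{A}

Variables eligible for adjustment (non-descendants of C, excluding C and R): {A, H, V}.
Backdoor paths from C to R:
  P1: C <- A -> R
The empty set is not sufficient: P1 (C <- A -> R) has no collider blocking it and no conditioned non-collider, so it is open.
Try {A}:
  P1: blocked at fork node A ∈ conditioning set.
{A} contains no descendant of C and blocks every backdoor path.
No other singleton works — e.g. {V} leaves P1 open — so {A} is the unique smallest valid adjustment set.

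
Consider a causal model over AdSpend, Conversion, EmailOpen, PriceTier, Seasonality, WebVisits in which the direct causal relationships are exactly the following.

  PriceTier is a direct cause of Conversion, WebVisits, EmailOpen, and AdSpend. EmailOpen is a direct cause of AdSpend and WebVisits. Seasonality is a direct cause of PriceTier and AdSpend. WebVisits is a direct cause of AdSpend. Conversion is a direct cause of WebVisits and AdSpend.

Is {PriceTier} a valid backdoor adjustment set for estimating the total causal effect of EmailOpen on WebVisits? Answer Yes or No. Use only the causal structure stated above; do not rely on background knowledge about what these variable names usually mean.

Yes

Backdoor paths from EmailOpen to WebVisits (paths whose first edge points into EmailOpen):
  P1: EmailOpen <- PriceTier <- Seasonality -> AdSpend <- Conversion -> WebVisits
  P2: EmailOpen <- PriceTier <- Seasonality -> AdSpend <- WebVisits
  P3: EmailOpen <- PriceTier -> Conversion -> WebVisits
  P4: EmailOpen <- PriceTier -> Conversion -> AdSpend <- WebVisits
  P5: EmailOpen <- PriceTier -> WebVisits
  P6: EmailOpen <- PriceTier -> AdSpend <- Conversion -> WebVisits
  P7: EmailOpen <- PriceTier -> AdSpend <- WebVisits
Condition 1 (no descendant of EmailOpen in the set): holds — descendants of EmailOpen are {AdSpend, WebVisits}; none are in {PriceTier}.
Condition 2 (every backdoor path blocked by {PriceTier}):
  P1: blocked at chain node PriceTier ∈ conditioning set.
  P2: blocked at chain node PriceTier ∈ conditioning set.
  P3: blocked at fork node PriceTier ∈ conditioning set.
  P4: blocked at fork node PriceTier ∈ conditioning set.
  P5: blocked at fork node PriceTier ∈ conditioning set.
  P6: blocked at fork node PriceTier ∈ conditioning set.
  P7: blocked at fork node PriceTier ∈ conditioning set.
{PriceTier} satisfies the backdoor criterion.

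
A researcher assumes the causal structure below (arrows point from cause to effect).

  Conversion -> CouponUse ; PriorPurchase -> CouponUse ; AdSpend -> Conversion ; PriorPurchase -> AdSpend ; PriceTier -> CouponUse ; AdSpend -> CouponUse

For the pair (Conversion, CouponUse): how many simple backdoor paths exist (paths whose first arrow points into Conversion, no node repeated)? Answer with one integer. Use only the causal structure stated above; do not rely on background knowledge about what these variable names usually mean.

A backdoor path from Conversion to CouponUse is any simple undirected path whose first edge points into Conversion (i.e. leaves Conversion via a parent).
Parents of Conversion: {AdSpend}.
Enumerating:
  P1: Conversion <- AdSpend <- PriorPurchase -> CouponUse
  P2: Conversion <- AdSpend -> CouponUse
That exhausts the simple backdoor paths. Count: 2.

2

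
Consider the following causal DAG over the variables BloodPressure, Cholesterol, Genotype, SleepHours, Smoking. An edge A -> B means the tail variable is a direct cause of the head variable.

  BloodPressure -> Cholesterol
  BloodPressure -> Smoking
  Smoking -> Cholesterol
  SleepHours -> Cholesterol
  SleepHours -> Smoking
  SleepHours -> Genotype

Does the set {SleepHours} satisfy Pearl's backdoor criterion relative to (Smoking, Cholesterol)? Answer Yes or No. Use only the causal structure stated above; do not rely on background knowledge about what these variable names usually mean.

No

Backdoor paths from Smoking to Cholesterol (paths whose first edge points into Smoking):
  P1: Smoking <- BloodPressure -> Cholesterol
  P2: Smoking <- SleepHours -> Cholesterol
Condition 1 (no descendant of Smoking in the set): holds — descendants of Smoking are {Cholesterol}; none are in {SleepHours}.
Condition 2 (every backdoor path blocked by {SleepHours}):
  P1: open — no interior node is in the conditioning set.
  P2: blocked at fork node SleepHours ∈ conditioning set.
{SleepHours} does not satisfy the backdoor criterion.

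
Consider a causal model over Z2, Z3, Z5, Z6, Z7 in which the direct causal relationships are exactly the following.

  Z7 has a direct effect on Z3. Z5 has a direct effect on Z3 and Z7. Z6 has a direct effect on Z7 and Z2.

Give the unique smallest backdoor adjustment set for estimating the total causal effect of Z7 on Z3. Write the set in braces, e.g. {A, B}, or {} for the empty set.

Variables eligible for adjustment (non-descendants of Z7, excluding Z7 and Z3): {Z2, Z5, Z6}.
Backdoor paths from Z7 to Z3:
  P1: Z7 <- Z5 -> Z3
The empty set is not sufficient: P1 (Z7 <- Z5 -> Z3) has no collider blocking it and no conditioned non-collider, so it is open.
Try {Z5}:
  P1: blocked at fork node Z5 ∈ conditioning set.
{Z5} contains no descendant of Z7 and blocks every backdoor path.
No other singleton works — e.g. {Z6} leaves P1 open — so {Z5} is the unique smallest valid adjustment set.

{Z5}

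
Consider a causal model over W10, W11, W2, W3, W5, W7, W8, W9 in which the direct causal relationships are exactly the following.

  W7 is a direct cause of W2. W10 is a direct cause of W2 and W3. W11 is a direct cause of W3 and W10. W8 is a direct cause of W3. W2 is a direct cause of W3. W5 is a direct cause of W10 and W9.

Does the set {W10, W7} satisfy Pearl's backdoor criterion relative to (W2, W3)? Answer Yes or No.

Backdoor paths from W2 to W3 (paths whose first edge points into W2):
  P1: W2 <- W10 <- W11 -> W3
  P2: W2 <- W10 -> W3
Condition 1 (no descendant of W2 in the set): holds — descendants of W2 are {W3}; none are in {W10, W7}.
Condition 2 (every backdoor path blocked by {W10, W7}):
  P1: blocked at chain node W10 ∈ conditioning set.
  P2: blocked at fork node W10 ∈ conditioning set.
{W10, W7} satisfies the backdoor criterion.

Yes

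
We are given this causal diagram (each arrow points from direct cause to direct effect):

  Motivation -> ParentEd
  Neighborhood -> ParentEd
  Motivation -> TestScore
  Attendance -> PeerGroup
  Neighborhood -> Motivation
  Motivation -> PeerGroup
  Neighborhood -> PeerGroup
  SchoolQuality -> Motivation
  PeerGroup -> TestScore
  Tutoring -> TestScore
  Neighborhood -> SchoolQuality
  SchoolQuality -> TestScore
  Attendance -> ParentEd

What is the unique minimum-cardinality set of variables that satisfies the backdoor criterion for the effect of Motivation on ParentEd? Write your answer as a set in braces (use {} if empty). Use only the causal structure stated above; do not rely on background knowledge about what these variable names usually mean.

Variables eligible for adjustment (non-descendants of Motivation, excluding Motivation and ParentEd): {Attendance, Neighborhood, SchoolQuality, Tutoring}.
Backdoor paths from Motivation to ParentEd:
  P1: Motivation <- Neighborhood -> SchoolQuality -> TestScore <- PeerGroup <- Attendance -> ParentEd
  P2: Motivation <- Neighborhood -> PeerGroup <- Attendance -> ParentEd
  P3: Motivation <- Neighborhood -> ParentEd
  P4: Motivation <- SchoolQuality <- Neighborhood -> PeerGroup <- Attendance -> ParentEd
  P5: Motivation <- SchoolQuality <- Neighborhood -> ParentEd
  P6: Motivation <- SchoolQuality -> TestScore <- PeerGroup <- Attendance -> ParentEd
  P7: Motivation <- SchoolQuality -> TestScore <- PeerGroup <- Neighborhood -> ParentEd
The empty set is not sufficient: P3 (Motivation <- Neighborhood -> ParentEd) has no collider blocking it and no conditioned non-collider, so it is open.
Try {Neighborhood}:
  P1: blocked at fork node Neighborhood ∈ conditioning set.
  P2: blocked at fork node Neighborhood ∈ conditioning set.
  P3: blocked at fork node Neighborhood ∈ conditioning set.
  P4: blocked at fork node Neighborhood ∈ conditioning set.
  P5: blocked at fork node Neighborhood ∈ conditioning set.
  P6: blocked at collider TestScore (neither it nor any descendant is in the conditioning set).
  P7: blocked at collider TestScore (neither it nor any descendant is in the conditioning set).
{Neighborhood} contains no descendant of Motivation and blocks every backdoor path.
No other singleton works — e.g. {Attendance} leaves P3 open — so {Neighborhood} is the unique smallest valid adjustment set.

{Neighborhood}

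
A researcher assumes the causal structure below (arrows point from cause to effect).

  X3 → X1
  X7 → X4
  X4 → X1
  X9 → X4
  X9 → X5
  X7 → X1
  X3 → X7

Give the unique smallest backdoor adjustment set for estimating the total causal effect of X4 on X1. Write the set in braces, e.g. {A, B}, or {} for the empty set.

Variables eligible for adjustment (non-descendants of X4, excluding X4 and X1): {X3, X5, X7, X9}.
Backdoor paths from X4 to X1:
  P1: X4 <- X7 <- X3 -> X1
  P2: X4 <- X7 -> X1
The empty set is not sufficient: P1 (X4 <- X7 <- X3 -> X1) has no collider blocking it and no conditioned non-collider, so it is open.
Try {X7}:
  P1: blocked at chain node X7 ∈ conditioning set.
  P2: blocked at fork node X7 ∈ conditioning set.
{X7} contains no descendant of X4 and blocks every backdoor path.
No other singleton works — e.g. {X3} leaves P2 open — so {X7} is the unique smallest valid adjustment set.

{X7}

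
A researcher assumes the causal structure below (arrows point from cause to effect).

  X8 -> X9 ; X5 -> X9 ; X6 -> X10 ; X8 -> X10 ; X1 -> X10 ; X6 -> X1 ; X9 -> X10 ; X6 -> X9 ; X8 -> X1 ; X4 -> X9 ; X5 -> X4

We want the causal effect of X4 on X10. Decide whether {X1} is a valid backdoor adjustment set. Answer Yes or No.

Backdoor paths from X4 to X10 (paths whose first edge points into X4):
  P1: X4 <- X5 -> X9 <- X6 -> X1 <- X8 -> X10
  P2: X4 <- X5 -> X9 <- X6 -> X1 -> X10
  P3: X4 <- X5 -> X9 <- X6 -> X10
  P4: X4 <- X5 -> X9 <- X8 -> X1 <- X6 -> X10
  P5: X4 <- X5 -> X9 <- X8 -> X1 -> X10
  P6: X4 <- X5 -> X9 <- X8 -> X10
  P7: X4 <- X5 -> X9 -> X10
Condition 1 (no descendant of X4 in the set): holds — descendants of X4 are {X10, X9}; none are in {X1}.
Condition 2 (every backdoor path blocked by {X1}):
  P1: blocked at collider X9 (neither it nor any descendant is in the conditioning set).
  P2: blocked at collider X9 (neither it nor any descendant is in the conditioning set).
  P3: blocked at collider X9 (neither it nor any descendant is in the conditioning set).
  P4: blocked at collider X9 (neither it nor any descendant is in the conditioning set).
  P5: blocked at collider X9 (neither it nor any descendant is in the conditioning set).
  P6: blocked at collider X9 (neither it nor any descendant is in the conditioning set).
  P7: open — no interior node is in the conditioning set.
{X1} does not satisfy the backdoor criterion.

No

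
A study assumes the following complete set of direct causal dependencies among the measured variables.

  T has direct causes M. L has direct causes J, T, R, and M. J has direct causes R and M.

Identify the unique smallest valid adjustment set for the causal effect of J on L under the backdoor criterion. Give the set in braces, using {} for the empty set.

{M, R}

Variables eligible for adjustment (non-descendants of J, excluding J and L): {M, R, T}.
Backdoor paths from J to L:
  P1: J <- M -> T -> L
  P2: J <- M -> L
  P3: J <- R -> L
The empty set is not sufficient: P1 (J <- M -> T -> L) has no collider blocking it and no conditioned non-collider, so it is open.
Try {M, R}:
  P1: blocked at fork node M ∈ conditioning set.
  P2: blocked at fork node M ∈ conditioning set.
  P3: blocked at fork node R ∈ conditioning set.
{M, R} contains no descendant of J and blocks every backdoor path.
Every element of {M, R} is needed (dropping M leaves P1 open; dropping R leaves P3 open), so no proper subset is valid.
Among all size-2 subsets of the eligible variables, only {M, R} blocks every backdoor path, so it is the unique smallest valid adjustment set.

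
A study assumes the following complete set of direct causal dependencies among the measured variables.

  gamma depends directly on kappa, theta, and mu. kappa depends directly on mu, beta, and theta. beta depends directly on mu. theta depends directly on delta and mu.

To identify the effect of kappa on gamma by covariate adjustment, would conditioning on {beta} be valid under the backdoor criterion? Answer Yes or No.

No

Backdoor paths from kappa to gamma (paths whose first edge points into kappa):
  P1: kappa <- mu -> theta -> gamma
  P2: kappa <- mu -> gamma
  P3: kappa <- beta <- mu -> theta -> gamma
  P4: kappa <- beta <- mu -> gamma
  P5: kappa <- theta <- mu -> gamma
  P6: kappa <- theta -> gamma
Condition 1 (no descendant of kappa in the set): holds — descendants of kappa are {gamma}; none are in {beta}.
Condition 2 (every backdoor path blocked by {beta}):
  P1: open — no interior node is in the conditioning set.
  P2: open — no interior node is in the conditioning set.
  P3: blocked at chain node beta ∈ conditioning set.
  P4: blocked at chain node beta ∈ conditioning set.
  P5: open — no interior node is in the conditioning set.
  P6: open — no interior node is in the conditioning set.
{beta} does not satisfy the backdoor criterion.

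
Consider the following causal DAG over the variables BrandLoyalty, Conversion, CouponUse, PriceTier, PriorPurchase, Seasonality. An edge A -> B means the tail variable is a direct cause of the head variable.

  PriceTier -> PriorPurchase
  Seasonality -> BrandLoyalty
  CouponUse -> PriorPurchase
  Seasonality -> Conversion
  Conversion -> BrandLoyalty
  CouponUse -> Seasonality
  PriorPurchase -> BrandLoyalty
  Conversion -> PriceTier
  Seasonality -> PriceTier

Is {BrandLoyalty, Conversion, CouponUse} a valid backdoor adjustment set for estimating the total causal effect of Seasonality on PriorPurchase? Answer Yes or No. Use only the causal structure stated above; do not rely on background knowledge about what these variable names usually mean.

Backdoor paths from Seasonality to PriorPurchase (paths whose first edge points into Seasonality):
  P1: Seasonality <- CouponUse -> PriorPurchase
Condition 1 (no descendant of Seasonality in the set): FAILS — BrandLoyalty and Conversion are descendants of Seasonality.
Condition 2 (every backdoor path blocked by {BrandLoyalty, Conversion, CouponUse}):
  P1: blocked at fork node CouponUse ∈ conditioning set.
{BrandLoyalty, Conversion, CouponUse} does not satisfy the backdoor criterion.

No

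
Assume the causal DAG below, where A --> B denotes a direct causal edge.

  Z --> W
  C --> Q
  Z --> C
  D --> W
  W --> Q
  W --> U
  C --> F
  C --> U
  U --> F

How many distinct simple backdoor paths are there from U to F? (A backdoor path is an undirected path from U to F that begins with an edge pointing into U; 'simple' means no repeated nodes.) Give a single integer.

3

A backdoor path from U to F is any simple undirected path whose first edge points into U (i.e. leaves U via a parent).
Parents of U: {C, W}.
Enumerating:
  P1: U <- W <- Z -> C -> F
  P2: U <- W -> Q <- C -> F
  P3: U <- C -> F
That exhausts the simple backdoor paths. Count: 3.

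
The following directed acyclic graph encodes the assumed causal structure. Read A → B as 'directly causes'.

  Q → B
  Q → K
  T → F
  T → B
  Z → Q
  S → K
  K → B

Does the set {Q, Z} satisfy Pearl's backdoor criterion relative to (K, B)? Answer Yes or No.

Yes

Backdoor paths from K to B (paths whose first edge points into K):
  P1: K <- Q -> B
Condition 1 (no descendant of K in the set): holds — descendants of K are {B}; none are in {Q, Z}.
Condition 2 (every backdoor path blocked by {Q, Z}):
  P1: blocked at fork node Q ∈ conditioning set.
{Q, Z} satisfies the backdoor criterion.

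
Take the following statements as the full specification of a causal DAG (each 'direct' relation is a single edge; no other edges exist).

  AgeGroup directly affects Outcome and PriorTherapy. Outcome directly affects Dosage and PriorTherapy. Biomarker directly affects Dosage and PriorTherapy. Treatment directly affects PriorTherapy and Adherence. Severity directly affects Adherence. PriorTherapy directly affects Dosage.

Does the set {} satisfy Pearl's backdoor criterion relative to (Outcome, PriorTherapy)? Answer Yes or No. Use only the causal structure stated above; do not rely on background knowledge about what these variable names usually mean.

Backdoor paths from Outcome to PriorTherapy (paths whose first edge points into Outcome):
  P1: Outcome <- AgeGroup -> PriorTherapy
Condition 1 (no descendant of Outcome in the set): holds — descendants of Outcome are {Dosage, PriorTherapy}; none are in {}.
Condition 2 (every backdoor path blocked by {}):
  P1: open — no interior node is in the conditioning set.
{} does not satisfy the backdoor criterion.

No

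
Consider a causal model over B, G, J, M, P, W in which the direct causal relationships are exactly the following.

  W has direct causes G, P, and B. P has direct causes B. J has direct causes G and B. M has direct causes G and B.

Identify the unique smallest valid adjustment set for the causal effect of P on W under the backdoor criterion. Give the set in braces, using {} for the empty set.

{B}

Variables eligible for adjustment (non-descendants of P, excluding P and W): {B, G, J, M}.
Backdoor paths from P to W:
  P1: P <- B -> M <- G -> W
  P2: P <- B -> J <- G -> W
  P3: P <- B -> W
The empty set is not sufficient: P3 (P <- B -> W) has no collider blocking it and no conditioned non-collider, so it is open.
Try {B}:
  P1: blocked at fork node B ∈ conditioning set.
  P2: blocked at fork node B ∈ conditioning set.
  P3: blocked at fork node B ∈ conditioning set.
{B} contains no descendant of P and blocks every backdoor path.
No other singleton works — e.g. {G} leaves P3 open — so {B} is the unique smallest valid adjustment set.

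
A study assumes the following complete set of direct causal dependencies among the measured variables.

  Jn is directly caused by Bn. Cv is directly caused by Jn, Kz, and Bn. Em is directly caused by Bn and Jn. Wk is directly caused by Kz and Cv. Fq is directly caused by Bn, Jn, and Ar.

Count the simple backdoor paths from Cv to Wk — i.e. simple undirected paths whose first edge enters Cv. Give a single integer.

1

A backdoor path from Cv to Wk is any simple undirected path whose first edge points into Cv (i.e. leaves Cv via a parent).
Parents of Cv: {Bn, Jn, Kz}.
Enumerating:
  P1: Cv <- Kz -> Wk
That exhausts the simple backdoor paths. Count: 1.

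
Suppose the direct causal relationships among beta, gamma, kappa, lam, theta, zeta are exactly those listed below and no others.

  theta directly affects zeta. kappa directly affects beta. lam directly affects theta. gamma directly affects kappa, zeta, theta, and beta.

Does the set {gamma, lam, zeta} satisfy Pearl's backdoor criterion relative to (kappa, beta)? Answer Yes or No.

Backdoor paths from kappa to beta (paths whose first edge points into kappa):
  P1: kappa <- gamma -> beta
Condition 1 (no descendant of kappa in the set): holds — descendants of kappa are {beta}; none are in {gamma, lam, zeta}.
Condition 2 (every backdoor path blocked by {gamma, lam, zeta}):
  P1: blocked at fork node gamma ∈ conditioning set.
{gamma, lam, zeta} satisfies the backdoor criterion.

Yes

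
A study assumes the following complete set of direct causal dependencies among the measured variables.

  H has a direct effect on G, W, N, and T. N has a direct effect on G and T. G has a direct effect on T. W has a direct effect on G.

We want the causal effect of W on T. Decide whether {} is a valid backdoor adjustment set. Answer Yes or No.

Backdoor paths from W to T (paths whose first edge points into W):
  P1: W <- H -> N -> G -> T
  P2: W <- H -> N -> T
  P3: W <- H -> G <- N -> T
  P4: W <- H -> G -> T
  P5: W <- H -> T
Condition 1 (no descendant of W in the set): holds — descendants of W are {G, T}; none are in {}.
Condition 2 (every backdoor path blocked by {}):
  P1: open — no interior node is in the conditioning set.
  P2: open — no interior node is in the conditioning set.
  P3: blocked at collider G (neither it nor any descendant is in the conditioning set).
  P4: open — no interior node is in the conditioning set.
  P5: open — no interior node is in the conditioning set.
{} does not satisfy the backdoor criterion.

No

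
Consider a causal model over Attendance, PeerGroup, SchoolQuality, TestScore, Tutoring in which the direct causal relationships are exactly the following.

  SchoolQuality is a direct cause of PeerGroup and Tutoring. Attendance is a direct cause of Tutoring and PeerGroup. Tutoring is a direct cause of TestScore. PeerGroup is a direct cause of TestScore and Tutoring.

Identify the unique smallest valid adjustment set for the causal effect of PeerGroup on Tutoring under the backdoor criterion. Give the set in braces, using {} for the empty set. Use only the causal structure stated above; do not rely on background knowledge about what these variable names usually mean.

Variables eligible for adjustment (non-descendants of PeerGroup, excluding PeerGroup and Tutoring): {Attendance, SchoolQuality}.
Backdoor paths from PeerGroup to Tutoring:
  P1: PeerGroup <- Attendance -> Tutoring
  P2: PeerGroup <- SchoolQuality -> Tutoring
The empty set is not sufficient: P1 (PeerGroup <- Attendance -> Tutoring) has no collider blocking it and no conditioned non-collider, so it is open.
Try {Attendance, SchoolQuality}:
  P1: blocked at fork node Attendance ∈ conditioning set.
  P2: blocked at fork node SchoolQuality ∈ conditioning set.
{Attendance, SchoolQuality} contains no descendant of PeerGroup and blocks every backdoor path.
Every element of {Attendance, SchoolQuality} is needed (dropping Attendance leaves P1 open; dropping SchoolQuality leaves P2 open), so no proper subset is valid.
Among all size-2 subsets of the eligible variables, only {Attendance, SchoolQuality} blocks every backdoor path, so it is the unique smallest valid adjustment set.

{Attendance, SchoolQuality}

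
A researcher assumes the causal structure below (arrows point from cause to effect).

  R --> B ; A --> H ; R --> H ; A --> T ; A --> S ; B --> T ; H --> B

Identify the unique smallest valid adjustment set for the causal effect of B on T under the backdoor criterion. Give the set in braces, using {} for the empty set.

{A}

Variables eligible for adjustment (non-descendants of B, excluding B and T): {A, H, R, S}.
Backdoor paths from B to T:
  P1: B <- R -> H <- A -> T
  P2: B <- H <- A -> T
The empty set is not sufficient: P2 (B <- H <- A -> T) has no collider blocking it and no conditioned non-collider, so it is open.
Try {A}:
  P1: blocked at collider H (neither it nor any descendant is in the conditioning set).
  P2: blocked at fork node A ∈ conditioning set.
{A} contains no descendant of B and blocks every backdoor path.
No other singleton works — e.g. {R} leaves P2 open — so {A} is the unique smallest valid adjustment set.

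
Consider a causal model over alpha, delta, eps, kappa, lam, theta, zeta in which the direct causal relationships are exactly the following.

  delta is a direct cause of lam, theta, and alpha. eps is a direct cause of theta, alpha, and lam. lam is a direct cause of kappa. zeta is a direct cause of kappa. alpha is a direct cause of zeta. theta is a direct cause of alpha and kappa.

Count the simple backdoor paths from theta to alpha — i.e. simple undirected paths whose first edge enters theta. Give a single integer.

A backdoor path from theta to alpha is any simple undirected path whose first edge points into theta (i.e. leaves theta via a parent).
Parents of theta: {delta, eps}.
Enumerating:
  P1: theta <- delta -> alpha
  P2: theta <- delta -> lam <- eps -> alpha
  P3: theta <- delta -> lam -> kappa <- zeta <- alpha
  P4: theta <- eps -> alpha
  P5: theta <- eps -> lam <- delta -> alpha
  P6: theta <- eps -> lam -> kappa <- zeta <- alpha
That exhausts the simple backdoor paths. Count: 6.

6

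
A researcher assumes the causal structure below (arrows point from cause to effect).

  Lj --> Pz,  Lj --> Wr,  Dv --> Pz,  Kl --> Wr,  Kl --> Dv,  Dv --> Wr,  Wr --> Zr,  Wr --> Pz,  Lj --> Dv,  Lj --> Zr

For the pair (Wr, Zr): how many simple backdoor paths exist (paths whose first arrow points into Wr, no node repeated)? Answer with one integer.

A backdoor path from Wr to Zr is any simple undirected path whose first edge points into Wr (i.e. leaves Wr via a parent).
Parents of Wr: {Dv, Kl, Lj}.
Enumerating:
  P1: Wr <- Kl -> Dv <- Lj -> Zr
  P2: Wr <- Kl -> Dv -> Pz <- Lj -> Zr
  P3: Wr <- Lj -> Zr
  P4: Wr <- Dv <- Lj -> Zr
  P5: Wr <- Dv -> Pz <- Lj -> Zr
That exhausts the simple backdoor paths. Count: 5.

5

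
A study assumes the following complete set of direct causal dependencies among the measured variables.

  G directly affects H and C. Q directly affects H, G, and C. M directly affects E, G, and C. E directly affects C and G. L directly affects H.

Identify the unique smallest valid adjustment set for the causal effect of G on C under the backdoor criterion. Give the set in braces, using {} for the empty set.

Variables eligible for adjustment (non-descendants of G, excluding G and C): {E, L, M, Q}.
Backdoor paths from G to C:
  P1: G <- M -> E -> C
  P2: G <- M -> C
  P3: G <- Q -> C
  P4: G <- E <- M -> C
  P5: G <- E -> C
The empty set is not sufficient: P1 (G <- M -> E -> C) has no collider blocking it and no conditioned non-collider, so it is open.
Try {E, M, Q}:
  P1: blocked at fork node M ∈ conditioning set.
  P2: blocked at fork node M ∈ conditioning set.
  P3: blocked at fork node Q ∈ conditioning set.
  P4: blocked at chain node E ∈ conditioning set.
  P5: blocked at fork node E ∈ conditioning set.
{E, M, Q} contains no descendant of G and blocks every backdoor path.
Every element of {E, M, Q} is needed (dropping E leaves P5 open; dropping M leaves P2 open; dropping Q leaves P3 open), so no proper subset is valid.
Among all size-3 subsets of the eligible variables, only {E, M, Q} blocks every backdoor path, so it is the unique smallest valid adjustment set.

{E, M, Q}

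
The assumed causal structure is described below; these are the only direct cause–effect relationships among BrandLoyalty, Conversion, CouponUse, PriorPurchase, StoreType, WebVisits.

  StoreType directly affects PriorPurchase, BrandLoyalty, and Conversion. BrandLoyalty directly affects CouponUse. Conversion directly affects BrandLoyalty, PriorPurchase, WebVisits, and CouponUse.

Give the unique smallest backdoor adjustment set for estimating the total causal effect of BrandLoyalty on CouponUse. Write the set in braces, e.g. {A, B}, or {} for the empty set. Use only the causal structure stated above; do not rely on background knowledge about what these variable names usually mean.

{Conversion}

Variables eligible for adjustment (non-descendants of BrandLoyalty, excluding BrandLoyalty and CouponUse): {Conversion, PriorPurchase, StoreType, WebVisits}.
Backdoor paths from BrandLoyalty to CouponUse:
  P1: BrandLoyalty <- StoreType -> Conversion -> CouponUse
  P2: BrandLoyalty <- StoreType -> PriorPurchase <- Conversion -> CouponUse
  P3: BrandLoyalty <- Conversion -> CouponUse
The empty set is not sufficient: P1 (BrandLoyalty <- StoreType -> Conversion -> CouponUse) has no collider blocking it and no conditioned non-collider, so it is open.
Try {Conversion}:
  P1: blocked at chain node Conversion ∈ conditioning set.
  P2: blocked at collider PriorPurchase (neither it nor any descendant is in the conditioning set).
  P3: blocked at fork node Conversion ∈ conditioning set.
{Conversion} contains no descendant of BrandLoyalty and blocks every backdoor path.
No other singleton works — e.g. {StoreType} leaves P3 open — so {Conversion} is the unique smallest valid adjustment set.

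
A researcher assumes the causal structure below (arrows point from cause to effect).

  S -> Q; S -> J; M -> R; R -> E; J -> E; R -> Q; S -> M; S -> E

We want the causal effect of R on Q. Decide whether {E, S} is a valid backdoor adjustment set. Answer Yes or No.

No

Backdoor paths from R to Q (paths whose first edge points into R):
  P1: R <- M <- S -> Q
Condition 1 (no descendant of R in the set): FAILS — E is a descendant of R.
Condition 2 (every backdoor path blocked by {E, S}):
  P1: blocked at fork node S ∈ conditioning set.
{E, S} does not satisfy the backdoor criterion.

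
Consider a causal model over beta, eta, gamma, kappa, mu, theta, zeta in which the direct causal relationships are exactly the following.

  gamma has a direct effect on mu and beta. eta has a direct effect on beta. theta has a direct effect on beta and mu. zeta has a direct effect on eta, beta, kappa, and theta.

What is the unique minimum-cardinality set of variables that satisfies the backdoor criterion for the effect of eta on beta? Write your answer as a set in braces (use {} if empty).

Variables eligible for adjustment (non-descendants of eta, excluding eta and beta): {gamma, kappa, mu, theta, zeta}.
Backdoor paths from eta to beta:
  P1: eta <- zeta -> theta -> mu <- gamma -> beta
  P2: eta <- zeta -> theta -> beta
  P3: eta <- zeta -> beta
The empty set is not sufficient: P2 (eta <- zeta -> theta -> beta) has no collider blocking it and no conditioned non-collider, so it is open.
Try {zeta}:
  P1: blocked at fork node zeta ∈ conditioning set.
  P2: blocked at fork node zeta ∈ conditioning set.
  P3: blocked at fork node zeta ∈ conditioning set.
{zeta} contains no descendant of eta and blocks every backdoor path.
No other singleton works — e.g. {gamma} leaves P2 open — so {zeta} is the unique smallest valid adjustment set.

{zeta}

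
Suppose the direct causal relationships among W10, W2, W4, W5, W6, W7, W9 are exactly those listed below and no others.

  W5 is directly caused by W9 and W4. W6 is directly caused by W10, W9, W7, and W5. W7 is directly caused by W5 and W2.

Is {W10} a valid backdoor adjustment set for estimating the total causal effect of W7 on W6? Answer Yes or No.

Backdoor paths from W7 to W6 (paths whose first edge points into W7):
  P1: W7 <- W5 <- W9 -> W6
  P2: W7 <- W5 -> W6
Condition 1 (no descendant of W7 in the set): holds — descendants of W7 are {W6}; none are in {W10}.
Condition 2 (every backdoor path blocked by {W10}):
  P1: open — no interior node is in the conditioning set.
  P2: open — no interior node is in the conditioning set.
{W10} does not satisfy the backdoor criterion.

No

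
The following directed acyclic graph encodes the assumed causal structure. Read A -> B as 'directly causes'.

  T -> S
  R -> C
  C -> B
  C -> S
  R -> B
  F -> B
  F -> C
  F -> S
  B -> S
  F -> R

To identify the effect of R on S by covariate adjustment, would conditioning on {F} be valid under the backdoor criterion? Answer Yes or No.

Backdoor paths from R to S (paths whose first edge points into R):
  P1: R <- F -> C -> B -> S
  P2: R <- F -> C -> S
  P3: R <- F -> B <- C -> S
  P4: R <- F -> B -> S
  P5: R <- F -> S
Condition 1 (no descendant of R in the set): holds — descendants of R are {B, C, S}; none are in {F}.
Condition 2 (every backdoor path blocked by {F}):
  P1: blocked at fork node F ∈ conditioning set.
  P2: blocked at fork node F ∈ conditioning set.
  P3: blocked at fork node F ∈ conditioning set.
  P4: blocked at fork node F ∈ conditioning set.
  P5: blocked at fork node F ∈ conditioning set.
{F} satisfies the backdoor criterion.

Yes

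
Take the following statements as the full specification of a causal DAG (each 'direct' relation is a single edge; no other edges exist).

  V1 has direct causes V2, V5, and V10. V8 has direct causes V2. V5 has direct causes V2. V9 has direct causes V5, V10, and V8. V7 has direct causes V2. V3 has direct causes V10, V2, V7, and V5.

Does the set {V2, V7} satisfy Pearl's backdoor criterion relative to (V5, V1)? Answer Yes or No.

Backdoor paths from V5 to V1 (paths whose first edge points into V5):
  P1: V5 <- V2 -> V8 -> V9 <- V10 -> V1
  P2: V5 <- V2 -> V7 -> V3 <- V10 -> V1
  P3: V5 <- V2 -> V3 <- V10 -> V1
  P4: V5 <- V2 -> V1
Condition 1 (no descendant of V5 in the set): holds — descendants of V5 are {V1, V3, V9}; none are in {V2, V7}.
Condition 2 (every backdoor path blocked by {V2, V7}):
  P1: blocked at fork node V2 ∈ conditioning set.
  P2: blocked at fork node V2 ∈ conditioning set.
  P3: blocked at fork node V2 ∈ conditioning set.
  P4: blocked at fork node V2 ∈ conditioning set.
{V2, V7} satisfies the backdoor criterion.

Yes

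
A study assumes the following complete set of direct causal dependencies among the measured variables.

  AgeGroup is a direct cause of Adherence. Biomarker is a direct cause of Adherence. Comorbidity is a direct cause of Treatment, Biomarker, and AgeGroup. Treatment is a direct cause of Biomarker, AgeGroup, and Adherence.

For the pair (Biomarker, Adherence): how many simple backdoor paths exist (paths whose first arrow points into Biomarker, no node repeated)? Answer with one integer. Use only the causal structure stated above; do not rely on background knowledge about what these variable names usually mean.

A backdoor path from Biomarker to Adherence is any simple undirected path whose first edge points into Biomarker (i.e. leaves Biomarker via a parent).
Parents of Biomarker: {Comorbidity, Treatment}.
Enumerating:
  P1: Biomarker <- Comorbidity -> Treatment -> AgeGroup -> Adherence
  P2: Biomarker <- Comorbidity -> Treatment -> Adherence
  P3: Biomarker <- Comorbidity -> AgeGroup <- Treatment -> Adherence
  P4: Biomarker <- Comorbidity -> AgeGroup -> Adherence
  P5: Biomarker <- Treatment <- Comorbidity -> AgeGroup -> Adherence
  P6: Biomarker <- Treatment -> AgeGroup -> Adherence
  P7: Biomarker <- Treatment -> Adherence
That exhausts the simple backdoor paths. Count: 7.

7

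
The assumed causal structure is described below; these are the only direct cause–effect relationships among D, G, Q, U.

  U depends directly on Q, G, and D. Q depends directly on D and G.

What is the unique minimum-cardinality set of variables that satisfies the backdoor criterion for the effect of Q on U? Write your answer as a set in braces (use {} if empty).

Variables eligible for adjustment (non-descendants of Q, excluding Q and U): {D, G}.
Backdoor paths from Q to U:
  P1: Q <- D -> U
  P2: Q <- G -> U
The empty set is not sufficient: P1 (Q <- D -> U) has no collider blocking it and no conditioned non-collider, so it is open.
Try {D, G}:
  P1: blocked at fork node D ∈ conditioning set.
  P2: blocked at fork node G ∈ conditioning set.
{D, G} contains no descendant of Q and blocks every backdoor path.
Every element of {D, G} is needed (dropping D leaves P1 open; dropping G leaves P2 open), so no proper subset is valid.
Among all size-2 subsets of the eligible variables, only {D, G} blocks every backdoor path, so it is the unique smallest valid adjustment set.

{D, G}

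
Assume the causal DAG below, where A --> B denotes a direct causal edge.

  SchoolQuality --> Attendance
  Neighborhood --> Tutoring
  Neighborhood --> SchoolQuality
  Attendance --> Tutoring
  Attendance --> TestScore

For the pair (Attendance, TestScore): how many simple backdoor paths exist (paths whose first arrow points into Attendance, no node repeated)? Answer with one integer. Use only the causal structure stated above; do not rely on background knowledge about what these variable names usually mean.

0

A backdoor path from Attendance to TestScore is any simple undirected path whose first edge points into Attendance (i.e. leaves Attendance via a parent).
Parents of Attendance: {SchoolQuality}.
No simple path from any parent of Attendance reaches TestScore without revisiting Attendance, so there are no backdoor paths.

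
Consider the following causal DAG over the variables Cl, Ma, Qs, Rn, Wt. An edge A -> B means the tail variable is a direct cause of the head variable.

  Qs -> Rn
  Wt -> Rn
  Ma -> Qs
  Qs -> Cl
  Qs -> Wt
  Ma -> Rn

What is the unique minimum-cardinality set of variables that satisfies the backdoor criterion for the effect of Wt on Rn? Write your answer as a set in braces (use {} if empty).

Variables eligible for adjustment (non-descendants of Wt, excluding Wt and Rn): {Cl, Ma, Qs}.
Backdoor paths from Wt to Rn:
  P1: Wt <- Qs <- Ma -> Rn
  P2: Wt <- Qs -> Rn
The empty set is not sufficient: P1 (Wt <- Qs <- Ma -> Rn) has no collider blocking it and no conditioned non-collider, so it is open.
Try {Qs}:
  P1: blocked at chain node Qs ∈ conditioning set.
  P2: blocked at fork node Qs ∈ conditioning set.
{Qs} contains no descendant of Wt and blocks every backdoor path.
No other singleton works — e.g. {Ma} leaves P2 open — so {Qs} is the unique smallest valid adjustment set.

{Qs}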